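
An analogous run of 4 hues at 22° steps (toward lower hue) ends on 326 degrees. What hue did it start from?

32°

3 steps of 22° (toward lower hue) give a net shift of −66°.
Start = end − shift: 326 + 66 = 392 → 392 − 360 = 32°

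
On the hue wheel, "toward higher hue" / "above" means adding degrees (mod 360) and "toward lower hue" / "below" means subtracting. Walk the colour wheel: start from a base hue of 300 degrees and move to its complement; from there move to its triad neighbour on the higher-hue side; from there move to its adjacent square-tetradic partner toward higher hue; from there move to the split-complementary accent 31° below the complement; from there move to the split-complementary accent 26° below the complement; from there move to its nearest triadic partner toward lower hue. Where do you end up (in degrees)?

+180° (complement): 300 + 180 = 480 → 480 − 360 = 120°
+120° (triadic ↑): 120 + 120 = 240°
+90° (square ↑): 240 + 90 = 330°
+149° (split-comp 31° ↓): 330 + 149 = 479 → 479 − 360 = 119°
+154° (split-comp 26° ↓): 119 + 154 = 273°
−120° (triadic ↓): 273 − 120 = 153°

153°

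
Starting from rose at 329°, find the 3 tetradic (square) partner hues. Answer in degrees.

59°, 149°, 239°

A square tetradic scheme places four hues every 90°.
329 + 90 = 419 → 419 − 360 = 59°
329 + 180 = 509 → 509 − 360 = 149°
329 + 270 = 599 → 599 − 360 = 239°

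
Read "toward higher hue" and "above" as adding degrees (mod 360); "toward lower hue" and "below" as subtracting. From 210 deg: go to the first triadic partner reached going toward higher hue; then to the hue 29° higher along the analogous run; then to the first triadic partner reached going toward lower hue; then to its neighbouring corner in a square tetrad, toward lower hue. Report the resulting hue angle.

triadic ↑ +120°: 210 + 120 = 330°
analog 29° ↑ +29°: 330 + 29 = 359°
triadic ↓ −120°: 359 − 120 = 239°
square ↓ −90°: 239 − 90 = 149°

149°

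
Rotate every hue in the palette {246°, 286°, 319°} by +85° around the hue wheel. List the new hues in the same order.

246 + 85 = 331°
286 + 85 = 371 → 371 − 360 = 11°
319 + 85 = 404 → 404 − 360 = 44°

331°, 11°, 44°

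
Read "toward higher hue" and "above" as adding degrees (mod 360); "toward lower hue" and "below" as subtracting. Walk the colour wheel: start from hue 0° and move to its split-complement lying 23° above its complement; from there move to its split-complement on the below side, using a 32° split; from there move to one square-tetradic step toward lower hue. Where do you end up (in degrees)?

261°

0 + 203 = 203°   (split-comp 23° ↑)
203 + 148 = 351°   (split-comp 32° ↓)
351 − 90 = 261°   (square ↓)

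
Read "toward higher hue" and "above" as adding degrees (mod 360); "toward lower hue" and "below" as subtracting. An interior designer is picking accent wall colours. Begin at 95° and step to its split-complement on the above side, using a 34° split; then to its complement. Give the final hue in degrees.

129°

split-comp 34° ↑ +214°: 95 + 214 = 309°
complement +180°: 309 + 180 = 489 → 489 − 360 = 129°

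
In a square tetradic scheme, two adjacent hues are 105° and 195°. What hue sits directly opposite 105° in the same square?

285°

A square tetradic scheme places four hues 90° apart; opposite corners are 180° apart.
105 + 180 = 285°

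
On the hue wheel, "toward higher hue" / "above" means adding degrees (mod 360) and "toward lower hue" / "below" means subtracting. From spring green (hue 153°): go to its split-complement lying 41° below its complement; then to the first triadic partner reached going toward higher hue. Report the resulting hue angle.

52°

+139° (split-comp 41° ↓): 153 + 139 = 292°
+120° (triadic ↑): 292 + 120 = 412 → 412 − 360 = 52°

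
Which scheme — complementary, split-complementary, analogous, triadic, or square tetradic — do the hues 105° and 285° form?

complementary

Sort the hues: 105°, 285°.
Successive gaps around the wheel: 180°, 180°.
Two hues 180° apart are complementary.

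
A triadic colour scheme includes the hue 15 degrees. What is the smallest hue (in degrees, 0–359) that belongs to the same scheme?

15°

A triad places three hues 120° apart.
The full set through 15° is {15°, 135°, 255°}.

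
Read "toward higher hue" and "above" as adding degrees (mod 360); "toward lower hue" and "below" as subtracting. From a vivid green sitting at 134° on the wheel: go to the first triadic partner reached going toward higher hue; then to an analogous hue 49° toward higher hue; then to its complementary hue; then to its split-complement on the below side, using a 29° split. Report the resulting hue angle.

triadic ↑ +120°: 134 + 120 = 254°
analog 49° ↑ +49°: 254 + 49 = 303°
complement +180°: 303 + 180 = 483 → 483 − 360 = 123°
split-comp 29° ↓ +151°: 123 + 151 = 274°

274°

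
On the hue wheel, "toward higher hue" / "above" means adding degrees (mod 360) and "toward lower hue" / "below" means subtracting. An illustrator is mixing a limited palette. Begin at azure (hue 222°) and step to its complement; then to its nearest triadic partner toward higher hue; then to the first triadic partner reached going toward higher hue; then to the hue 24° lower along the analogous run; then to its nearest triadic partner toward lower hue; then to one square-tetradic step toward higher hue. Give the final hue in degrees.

228°

+180° (complement): 222 + 180 = 402 → 402 − 360 = 42°
+120° (triadic ↑): 42 + 120 = 162°
+120° (triadic ↑): 162 + 120 = 282°
−24° (analog 24° ↓): 282 − 24 = 258°
−120° (triadic ↓): 258 − 120 = 138°
+90° (square ↑): 138 + 90 = 228°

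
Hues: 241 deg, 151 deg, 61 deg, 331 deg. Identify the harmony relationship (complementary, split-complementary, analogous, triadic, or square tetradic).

Sort the hues: 61°, 151°, 241°, 331°.
Successive gaps around the wheel: 90°, 90°, 90°, 90°.
Four hues every 90° form a square tetradic scheme.

square tetradic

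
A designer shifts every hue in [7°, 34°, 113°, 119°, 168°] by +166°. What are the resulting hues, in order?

173°, 200°, 279°, 285°, 334°

7 + 166 = 173°
34 + 166 = 200°
113 + 166 = 279°
119 + 166 = 285°
168 + 166 = 334°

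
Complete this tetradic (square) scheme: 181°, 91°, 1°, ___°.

A square tetradic scheme places four hues every 90°.
The full set through 1° is {1°, 91°, 181°, 271°}.
Given {1°, 91°, 181°}, the missing hue is 271°.

271°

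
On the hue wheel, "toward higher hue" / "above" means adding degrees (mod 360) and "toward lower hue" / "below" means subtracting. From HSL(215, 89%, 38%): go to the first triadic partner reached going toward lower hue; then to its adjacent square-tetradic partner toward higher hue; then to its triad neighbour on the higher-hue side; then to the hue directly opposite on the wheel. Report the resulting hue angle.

125°

215 − 120 = 95°   (triadic ↓)
95 + 90 = 185°   (square ↑)
185 + 120 = 305°   (triadic ↑)
305 + 180 = 485 → 485 − 360 = 125°   (complement)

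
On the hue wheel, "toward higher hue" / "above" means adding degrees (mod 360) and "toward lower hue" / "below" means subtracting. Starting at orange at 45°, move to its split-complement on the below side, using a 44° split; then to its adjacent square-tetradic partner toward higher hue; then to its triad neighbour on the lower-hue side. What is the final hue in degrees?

151°

split-comp 44° ↓ +136°: 45 + 136 = 181°
square ↑ +90°: 181 + 90 = 271°
triadic ↓ −120°: 271 − 120 = 151°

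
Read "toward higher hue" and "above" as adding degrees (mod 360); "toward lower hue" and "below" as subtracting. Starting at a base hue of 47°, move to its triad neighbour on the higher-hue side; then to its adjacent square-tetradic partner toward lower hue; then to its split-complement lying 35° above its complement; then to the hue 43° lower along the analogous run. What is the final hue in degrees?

triadic ↑ +120°: 47 + 120 = 167°
square ↓ −90°: 167 − 90 = 77°
split-comp 35° ↑ +215°: 77 + 215 = 292°
analog 43° ↓ −43°: 292 − 43 = 249°

249°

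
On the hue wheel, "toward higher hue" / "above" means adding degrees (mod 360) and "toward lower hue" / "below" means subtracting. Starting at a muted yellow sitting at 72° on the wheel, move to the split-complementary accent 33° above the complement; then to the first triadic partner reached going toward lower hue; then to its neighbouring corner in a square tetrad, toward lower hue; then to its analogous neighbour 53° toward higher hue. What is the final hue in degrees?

72 + 213 = 285°   (split-comp 33° ↑)
285 − 120 = 165°   (triadic ↓)
165 − 90 = 75°   (square ↓)
75 + 53 = 128°   (analog 53° ↑)

128°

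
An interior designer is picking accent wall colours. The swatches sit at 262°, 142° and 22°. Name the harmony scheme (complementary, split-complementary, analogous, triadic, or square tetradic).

Sort the hues: 22°, 142°, 262°.
Successive gaps around the wheel: 120°, 120°, 120°.
Three hues equally spaced 120° apart form a triad.

triadic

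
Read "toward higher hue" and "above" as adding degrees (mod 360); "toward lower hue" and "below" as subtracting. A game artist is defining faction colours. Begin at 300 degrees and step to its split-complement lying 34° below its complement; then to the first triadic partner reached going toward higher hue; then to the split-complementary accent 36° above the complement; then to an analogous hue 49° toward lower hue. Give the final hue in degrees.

split-comp 34° ↓ +146°: 300 + 146 = 446 → 446 − 360 = 86°
triadic ↑ +120°: 86 + 120 = 206°
split-comp 36° ↑ +216°: 206 + 216 = 422 → 422 − 360 = 62°
analog 49° ↓ −49°: 62 − 49 = 13°

13°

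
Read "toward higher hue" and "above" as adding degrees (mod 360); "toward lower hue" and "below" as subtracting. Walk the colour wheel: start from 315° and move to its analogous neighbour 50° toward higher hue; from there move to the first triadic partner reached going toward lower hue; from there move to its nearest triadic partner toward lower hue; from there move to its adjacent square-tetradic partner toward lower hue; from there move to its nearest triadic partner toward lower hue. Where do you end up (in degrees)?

275°

+50° (analog 50° ↑): 315 + 50 = 365 → 365 − 360 = 5°
−120° (triadic ↓): 5 − 120 = -115 → -115 + 360 = 245°
−120° (triadic ↓): 245 − 120 = 125°
−90° (square ↓): 125 − 90 = 35°
−120° (triadic ↓): 35 − 120 = -85 → -85 + 360 = 275°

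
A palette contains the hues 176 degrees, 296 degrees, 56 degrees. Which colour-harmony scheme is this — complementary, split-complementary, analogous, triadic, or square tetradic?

triadic

Sort the hues: 56°, 176°, 296°.
Successive gaps around the wheel: 120°, 120°, 120°.
Three hues equally spaced 120° apart form a triad.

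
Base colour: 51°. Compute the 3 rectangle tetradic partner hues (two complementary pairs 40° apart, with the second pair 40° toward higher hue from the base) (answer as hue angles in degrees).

A rectangular tetradic uses two complementary pairs 40° apart: offsets 0°, 40°, 180°, 220°.
51 + 40 = 91°
51 + 180 = 231°
51 + 220 = 271°

91°, 231°, and 271°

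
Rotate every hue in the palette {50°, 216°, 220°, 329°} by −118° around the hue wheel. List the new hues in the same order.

292°, 98°, 102°, 211°

50 − 118 = -68 → -68 + 360 = 292°
216 − 118 = 98°
220 − 118 = 102°
329 − 118 = 211°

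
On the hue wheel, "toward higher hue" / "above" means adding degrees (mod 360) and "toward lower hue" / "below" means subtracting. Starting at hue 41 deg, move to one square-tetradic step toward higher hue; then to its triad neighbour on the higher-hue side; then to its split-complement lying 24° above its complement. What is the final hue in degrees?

95°

square ↑ +90°: 41 + 90 = 131°
triadic ↑ +120°: 131 + 120 = 251°
split-comp 24° ↑ +204°: 251 + 204 = 455 → 455 − 360 = 95°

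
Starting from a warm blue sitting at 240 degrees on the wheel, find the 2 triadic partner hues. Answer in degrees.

A triad places three hues 120° apart.
240 + 120 = 360 → 360 − 360 = 0°
240 + 240 = 480 → 480 − 360 = 120°

0° and 120°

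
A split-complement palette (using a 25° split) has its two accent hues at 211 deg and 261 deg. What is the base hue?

The accents sit 25° either side of the complement, so the complement is their short-arc midpoint on the wheel.
Short-arc midpoint of 211° and 261°: 236°.
Base is 180° from the complement: 236 − 180 = 56°

56°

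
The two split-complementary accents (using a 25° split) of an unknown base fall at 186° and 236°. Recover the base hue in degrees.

31°

The accents sit 25° either side of the complement, so the complement is their short-arc midpoint on the wheel.
Short-arc midpoint of 186° and 236°: 211°.
Base is 180° from the complement: 211 − 180 = 31°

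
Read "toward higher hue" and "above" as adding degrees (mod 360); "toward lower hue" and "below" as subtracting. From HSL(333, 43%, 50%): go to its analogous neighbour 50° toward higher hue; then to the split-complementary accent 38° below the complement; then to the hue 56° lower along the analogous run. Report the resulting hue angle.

analog 50° ↑ +50°: 333 + 50 = 383 → 383 − 360 = 23°
split-comp 38° ↓ +142°: 23 + 142 = 165°
analog 56° ↓ −56°: 165 − 56 = 109°

109°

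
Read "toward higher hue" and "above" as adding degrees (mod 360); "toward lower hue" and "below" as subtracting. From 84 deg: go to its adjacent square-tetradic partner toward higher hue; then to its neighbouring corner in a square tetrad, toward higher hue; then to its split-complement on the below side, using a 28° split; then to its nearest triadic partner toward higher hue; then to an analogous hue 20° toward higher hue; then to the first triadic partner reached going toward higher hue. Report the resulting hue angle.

+90° (square ↑): 84 + 90 = 174°
+90° (square ↑): 174 + 90 = 264°
+152° (split-comp 28° ↓): 264 + 152 = 416 → 416 − 360 = 56°
+120° (triadic ↑): 56 + 120 = 176°
+20° (analog 20° ↑): 176 + 20 = 196°
+120° (triadic ↑): 196 + 120 = 316°

316°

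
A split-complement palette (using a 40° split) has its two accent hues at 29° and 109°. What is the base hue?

The accents sit 40° either side of the complement, so the complement is their short-arc midpoint on the wheel.
Short-arc midpoint of 29° and 109°: 69°.
Base is 180° from the complement: 69 − 180 = -111 → -111 + 360 = 249°

249°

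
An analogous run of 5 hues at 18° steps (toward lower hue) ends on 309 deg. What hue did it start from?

4 steps of 18° (toward lower hue) give a net shift of −72°.
Start = end − shift: 309 + 72 = 381 → 381 − 360 = 21°

21°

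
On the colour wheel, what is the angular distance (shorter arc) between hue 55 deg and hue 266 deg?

149°

|55 − 266| = 211.
The shorter arc is 360 − 211 = 149°.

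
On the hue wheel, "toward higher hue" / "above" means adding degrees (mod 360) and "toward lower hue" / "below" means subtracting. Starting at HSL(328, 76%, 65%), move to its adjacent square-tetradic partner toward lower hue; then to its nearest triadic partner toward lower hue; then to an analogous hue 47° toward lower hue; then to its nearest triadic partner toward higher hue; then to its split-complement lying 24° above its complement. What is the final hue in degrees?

35°

square ↓ −90°: 328 − 90 = 238°
triadic ↓ −120°: 238 − 120 = 118°
analog 47° ↓ −47°: 118 − 47 = 71°
triadic ↑ +120°: 71 + 120 = 191°
split-comp 24° ↑ +204°: 191 + 204 = 395 → 395 − 360 = 35°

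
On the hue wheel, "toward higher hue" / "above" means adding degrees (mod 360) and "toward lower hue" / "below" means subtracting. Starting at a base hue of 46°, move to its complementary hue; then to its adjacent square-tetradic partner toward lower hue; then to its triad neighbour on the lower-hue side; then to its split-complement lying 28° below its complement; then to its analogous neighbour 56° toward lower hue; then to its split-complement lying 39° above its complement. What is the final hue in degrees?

complement +180°: 46 + 180 = 226°
square ↓ −90°: 226 − 90 = 136°
triadic ↓ −120°: 136 − 120 = 16°
split-comp 28° ↓ +152°: 16 + 152 = 168°
analog 56° ↓ −56°: 168 − 56 = 112°
split-comp 39° ↑ +219°: 112 + 219 = 331°

331°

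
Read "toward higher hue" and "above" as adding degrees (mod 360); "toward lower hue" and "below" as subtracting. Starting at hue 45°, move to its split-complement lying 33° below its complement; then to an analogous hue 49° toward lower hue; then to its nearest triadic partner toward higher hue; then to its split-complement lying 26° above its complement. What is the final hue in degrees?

109°

45 + 147 = 192°   (split-comp 33° ↓)
192 − 49 = 143°   (analog 49° ↓)
143 + 120 = 263°   (triadic ↑)
263 + 206 = 469 → 469 − 360 = 109°   (split-comp 26° ↑)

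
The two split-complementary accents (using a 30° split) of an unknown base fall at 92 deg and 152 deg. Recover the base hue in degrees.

302°

The accents sit 30° either side of the complement, so the complement is their short-arc midpoint on the wheel.
Short-arc midpoint of 92° and 152°: 122°.
Base is 180° from the complement: 122 − 180 = -58 → -58 + 360 = 302°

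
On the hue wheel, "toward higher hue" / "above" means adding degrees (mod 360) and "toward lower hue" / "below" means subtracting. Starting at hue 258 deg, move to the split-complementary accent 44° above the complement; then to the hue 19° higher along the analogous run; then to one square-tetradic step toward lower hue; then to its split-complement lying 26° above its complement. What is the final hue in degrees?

257°

+224° (split-comp 44° ↑): 258 + 224 = 482 → 482 − 360 = 122°
+19° (analog 19° ↑): 122 + 19 = 141°
−90° (square ↓): 141 − 90 = 51°
+206° (split-comp 26° ↑): 51 + 206 = 257°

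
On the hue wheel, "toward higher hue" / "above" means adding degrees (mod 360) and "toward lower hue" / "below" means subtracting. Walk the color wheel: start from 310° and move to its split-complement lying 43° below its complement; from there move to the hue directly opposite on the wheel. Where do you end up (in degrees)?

267°

310 + 137 = 447 → 447 − 360 = 87°   (split-comp 43° ↓)
87 + 180 = 267°   (complement)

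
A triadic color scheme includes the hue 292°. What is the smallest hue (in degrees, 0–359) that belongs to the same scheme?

52°

A triad places three hues 120° apart.
The full set through 292° is {52°, 172°, 292°}.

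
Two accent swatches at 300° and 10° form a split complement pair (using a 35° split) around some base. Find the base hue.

The accents sit 35° either side of the complement, so the complement is their short-arc midpoint on the wheel.
Short-arc midpoint of 300° and 10°: 335°.
Base is 180° from the complement: 335 − 180 = 155°

155°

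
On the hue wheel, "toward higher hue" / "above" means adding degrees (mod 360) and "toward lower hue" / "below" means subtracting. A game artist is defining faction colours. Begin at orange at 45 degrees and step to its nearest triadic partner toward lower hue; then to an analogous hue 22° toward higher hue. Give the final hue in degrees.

45 − 120 = -75 → -75 + 360 = 285°   (triadic ↓)
285 + 22 = 307°   (analog 22° ↑)

307°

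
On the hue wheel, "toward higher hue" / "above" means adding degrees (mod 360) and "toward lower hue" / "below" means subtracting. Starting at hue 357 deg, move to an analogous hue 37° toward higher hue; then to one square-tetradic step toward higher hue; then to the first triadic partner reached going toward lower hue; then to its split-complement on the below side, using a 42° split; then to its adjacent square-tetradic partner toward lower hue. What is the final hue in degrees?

52°

357 + 37 = 394 → 394 − 360 = 34°   (analog 37° ↑)
34 + 90 = 124°   (square ↑)
124 − 120 = 4°   (triadic ↓)
4 + 138 = 142°   (split-comp 42° ↓)
142 − 90 = 52°   (square ↓)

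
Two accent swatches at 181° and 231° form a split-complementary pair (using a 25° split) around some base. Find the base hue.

26°

The accents sit 25° either side of the complement, so the complement is their short-arc midpoint on the wheel.
Short-arc midpoint of 181° and 231°: 206°.
Base is 180° from the complement: 206 − 180 = 26°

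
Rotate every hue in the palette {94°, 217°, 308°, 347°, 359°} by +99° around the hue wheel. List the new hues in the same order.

94 + 99 = 193°
217 + 99 = 316°
308 + 99 = 407 → 407 − 360 = 47°
347 + 99 = 446 → 446 − 360 = 86°
359 + 99 = 458 → 458 − 360 = 98°

193°, 316°, 47°, 86°, 98°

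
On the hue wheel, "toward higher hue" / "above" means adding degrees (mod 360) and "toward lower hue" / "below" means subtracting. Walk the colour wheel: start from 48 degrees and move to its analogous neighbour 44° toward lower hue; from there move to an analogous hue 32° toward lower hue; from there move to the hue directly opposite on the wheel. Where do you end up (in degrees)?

analog 44° ↓ −44°: 48 − 44 = 4°
analog 32° ↓ −32°: 4 − 32 = -28 → -28 + 360 = 332°
complement +180°: 332 + 180 = 512 → 512 − 360 = 152°

152°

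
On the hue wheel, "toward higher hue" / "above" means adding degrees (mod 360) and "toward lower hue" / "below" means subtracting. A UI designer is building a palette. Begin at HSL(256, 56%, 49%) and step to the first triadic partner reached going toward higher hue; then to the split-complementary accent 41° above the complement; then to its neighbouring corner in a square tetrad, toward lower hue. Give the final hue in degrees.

147°

+120° (triadic ↑): 256 + 120 = 376 → 376 − 360 = 16°
+221° (split-comp 41° ↑): 16 + 221 = 237°
−90° (square ↓): 237 − 90 = 147°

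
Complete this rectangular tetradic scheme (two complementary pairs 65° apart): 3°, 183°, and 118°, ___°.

298°

A rectangular tetradic uses two complementary pairs 65° apart: offsets 0°, 65°, 180°, 245°.
Among {3°, 118°, 183°}, 183° and 3° are a 180° pair.
The remaining hue 118° needs its own complement: 118 + 180 = 298°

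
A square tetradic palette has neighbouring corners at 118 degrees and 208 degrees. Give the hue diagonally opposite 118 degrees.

298°

A square tetradic scheme places four hues 90° apart; opposite corners are 180° apart.
118 + 180 = 298°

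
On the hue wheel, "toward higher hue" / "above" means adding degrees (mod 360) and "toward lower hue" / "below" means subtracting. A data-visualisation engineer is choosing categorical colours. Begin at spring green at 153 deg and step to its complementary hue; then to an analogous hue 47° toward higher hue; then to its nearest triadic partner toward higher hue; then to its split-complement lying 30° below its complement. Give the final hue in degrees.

complement +180°: 153 + 180 = 333°
analog 47° ↑ +47°: 333 + 47 = 380 → 380 − 360 = 20°
triadic ↑ +120°: 20 + 120 = 140°
split-comp 30° ↓ +150°: 140 + 150 = 290°

290°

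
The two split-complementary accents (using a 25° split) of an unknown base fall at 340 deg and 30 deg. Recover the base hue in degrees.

185°

The accents sit 25° either side of the complement, so the complement is their short-arc midpoint on the wheel.
Short-arc midpoint of 340° and 30°: 5°.
Base is 180° from the complement: 5 − 180 = -175 → -175 + 360 = 185°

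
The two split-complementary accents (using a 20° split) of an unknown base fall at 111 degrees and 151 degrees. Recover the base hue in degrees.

The accents sit 20° either side of the complement, so the complement is their short-arc midpoint on the wheel.
Short-arc midpoint of 111° and 151°: 131°.
Base is 180° from the complement: 131 − 180 = -49 → -49 + 360 = 311°

311°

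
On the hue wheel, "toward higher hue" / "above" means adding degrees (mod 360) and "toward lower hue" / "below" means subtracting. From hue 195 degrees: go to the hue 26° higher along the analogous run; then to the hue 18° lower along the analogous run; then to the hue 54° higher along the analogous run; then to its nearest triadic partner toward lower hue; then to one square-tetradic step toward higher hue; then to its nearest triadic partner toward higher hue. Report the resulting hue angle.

+26° (analog 26° ↑): 195 + 26 = 221°
−18° (analog 18° ↓): 221 − 18 = 203°
+54° (analog 54° ↑): 203 + 54 = 257°
−120° (triadic ↓): 257 − 120 = 137°
+90° (square ↑): 137 + 90 = 227°
+120° (triadic ↑): 227 + 120 = 347°

347°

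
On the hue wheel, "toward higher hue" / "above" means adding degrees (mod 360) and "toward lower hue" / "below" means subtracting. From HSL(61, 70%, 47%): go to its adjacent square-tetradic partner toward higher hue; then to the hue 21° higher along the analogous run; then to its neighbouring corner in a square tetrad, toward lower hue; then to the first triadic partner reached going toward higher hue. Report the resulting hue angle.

+90° (square ↑): 61 + 90 = 151°
+21° (analog 21° ↑): 151 + 21 = 172°
−90° (square ↓): 172 − 90 = 82°
+120° (triadic ↑): 82 + 120 = 202°

202°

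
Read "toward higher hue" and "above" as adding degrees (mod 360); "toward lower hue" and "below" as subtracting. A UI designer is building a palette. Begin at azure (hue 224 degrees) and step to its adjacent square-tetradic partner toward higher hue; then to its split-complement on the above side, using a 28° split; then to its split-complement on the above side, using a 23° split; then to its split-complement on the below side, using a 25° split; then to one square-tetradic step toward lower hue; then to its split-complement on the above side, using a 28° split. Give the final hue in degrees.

278°

224 + 90 = 314°   (square ↑)
314 + 208 = 522 → 522 − 360 = 162°   (split-comp 28° ↑)
162 + 203 = 365 → 365 − 360 = 5°   (split-comp 23° ↑)
5 + 155 = 160°   (split-comp 25° ↓)
160 − 90 = 70°   (square ↓)
70 + 208 = 278°   (split-comp 28° ↑)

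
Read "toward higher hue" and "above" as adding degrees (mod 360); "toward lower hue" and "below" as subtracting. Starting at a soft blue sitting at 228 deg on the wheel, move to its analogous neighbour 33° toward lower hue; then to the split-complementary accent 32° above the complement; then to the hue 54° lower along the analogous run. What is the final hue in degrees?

228 − 33 = 195°   (analog 33° ↓)
195 + 212 = 407 → 407 − 360 = 47°   (split-comp 32° ↑)
47 − 54 = -7 → -7 + 360 = 353°   (analog 54° ↓)

353°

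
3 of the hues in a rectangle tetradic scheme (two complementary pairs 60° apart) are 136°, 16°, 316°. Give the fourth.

A rectangular tetradic uses two complementary pairs 60° apart: offsets 0°, 60°, 180°, 240°.
Among {16°, 136°, 316°}, 136° and 316° are a 180° pair.
The remaining hue 16° needs its own complement: 16 + 180 = 196°

196°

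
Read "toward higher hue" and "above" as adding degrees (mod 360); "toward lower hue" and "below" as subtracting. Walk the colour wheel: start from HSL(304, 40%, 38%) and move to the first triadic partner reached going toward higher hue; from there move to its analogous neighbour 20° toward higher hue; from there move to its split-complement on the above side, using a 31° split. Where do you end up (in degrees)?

triadic ↑ +120°: 304 + 120 = 424 → 424 − 360 = 64°
analog 20° ↑ +20°: 64 + 20 = 84°
split-comp 31° ↑ +211°: 84 + 211 = 295°

295°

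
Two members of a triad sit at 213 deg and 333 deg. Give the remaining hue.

A triad spaces three hues 120° apart.
The full set is {93°, 213°, 333°}.

93°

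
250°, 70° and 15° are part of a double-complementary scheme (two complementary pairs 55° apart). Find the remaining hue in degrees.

A rectangular tetradic uses two complementary pairs 55° apart: offsets 0°, 55°, 180°, 235°.
Among {15°, 70°, 250°}, 250° and 70° are a 180° pair.
The remaining hue 15° needs its own complement: 15 + 180 = 195°

195°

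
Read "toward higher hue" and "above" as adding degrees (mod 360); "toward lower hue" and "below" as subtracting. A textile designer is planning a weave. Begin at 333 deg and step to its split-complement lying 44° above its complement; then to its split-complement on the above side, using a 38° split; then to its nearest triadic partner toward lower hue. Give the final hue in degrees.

split-comp 44° ↑ +224°: 333 + 224 = 557 → 557 − 360 = 197°
split-comp 38° ↑ +218°: 197 + 218 = 415 → 415 − 360 = 55°
triadic ↓ −120°: 55 − 120 = -65 → -65 + 360 = 295°

295°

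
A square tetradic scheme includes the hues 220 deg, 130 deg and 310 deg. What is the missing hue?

40°

A square tetradic scheme places four hues every 90°.
The full set through 130° is {40°, 130°, 220°, 310°}.
Given {130°, 220°, 310°}, the missing hue is 40°.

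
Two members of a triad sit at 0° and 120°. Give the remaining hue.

A triad spaces three hues 120° apart.
The full set is {0°, 120°, 240°}.

240°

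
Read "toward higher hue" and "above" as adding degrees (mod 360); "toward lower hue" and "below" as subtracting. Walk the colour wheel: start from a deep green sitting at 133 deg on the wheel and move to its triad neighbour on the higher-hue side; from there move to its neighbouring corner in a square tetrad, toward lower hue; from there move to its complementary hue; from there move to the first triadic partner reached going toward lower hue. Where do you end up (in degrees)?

triadic ↑ +120°: 133 + 120 = 253°
square ↓ −90°: 253 − 90 = 163°
complement +180°: 163 + 180 = 343°
triadic ↓ −120°: 343 − 120 = 223°

223°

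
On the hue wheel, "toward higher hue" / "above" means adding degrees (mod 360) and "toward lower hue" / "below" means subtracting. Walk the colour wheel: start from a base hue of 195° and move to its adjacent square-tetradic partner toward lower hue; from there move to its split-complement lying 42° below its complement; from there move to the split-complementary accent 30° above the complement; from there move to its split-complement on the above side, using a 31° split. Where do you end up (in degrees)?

304°

195 − 90 = 105°   (square ↓)
105 + 138 = 243°   (split-comp 42° ↓)
243 + 210 = 453 → 453 − 360 = 93°   (split-comp 30° ↑)
93 + 211 = 304°   (split-comp 31° ↑)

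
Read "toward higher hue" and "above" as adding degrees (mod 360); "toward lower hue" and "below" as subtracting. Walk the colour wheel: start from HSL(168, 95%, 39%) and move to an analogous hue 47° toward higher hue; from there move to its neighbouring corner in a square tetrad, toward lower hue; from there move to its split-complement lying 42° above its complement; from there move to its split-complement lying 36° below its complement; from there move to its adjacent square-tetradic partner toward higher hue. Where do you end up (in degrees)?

221°

168 + 47 = 215°   (analog 47° ↑)
215 − 90 = 125°   (square ↓)
125 + 222 = 347°   (split-comp 42° ↑)
347 + 144 = 491 → 491 − 360 = 131°   (split-comp 36° ↓)
131 + 90 = 221°   (square ↑)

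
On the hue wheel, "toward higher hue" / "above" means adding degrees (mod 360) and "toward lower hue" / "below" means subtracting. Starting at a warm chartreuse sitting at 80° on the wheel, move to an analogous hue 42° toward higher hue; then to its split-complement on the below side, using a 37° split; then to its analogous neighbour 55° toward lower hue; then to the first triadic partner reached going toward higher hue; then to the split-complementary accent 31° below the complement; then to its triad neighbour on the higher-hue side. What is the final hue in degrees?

239°

analog 42° ↑ +42°: 80 + 42 = 122°
split-comp 37° ↓ +143°: 122 + 143 = 265°
analog 55° ↓ −55°: 265 − 55 = 210°
triadic ↑ +120°: 210 + 120 = 330°
split-comp 31° ↓ +149°: 330 + 149 = 479 → 479 − 360 = 119°
triadic ↑ +120°: 119 + 120 = 239°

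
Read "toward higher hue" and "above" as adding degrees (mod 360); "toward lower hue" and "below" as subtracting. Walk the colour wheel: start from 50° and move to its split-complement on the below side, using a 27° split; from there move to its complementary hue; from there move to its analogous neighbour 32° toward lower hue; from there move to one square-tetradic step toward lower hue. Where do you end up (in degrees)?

261°

50 + 153 = 203°   (split-comp 27° ↓)
203 + 180 = 383 → 383 − 360 = 23°   (complement)
23 − 32 = -9 → -9 + 360 = 351°   (analog 32° ↓)
351 − 90 = 261°   (square ↓)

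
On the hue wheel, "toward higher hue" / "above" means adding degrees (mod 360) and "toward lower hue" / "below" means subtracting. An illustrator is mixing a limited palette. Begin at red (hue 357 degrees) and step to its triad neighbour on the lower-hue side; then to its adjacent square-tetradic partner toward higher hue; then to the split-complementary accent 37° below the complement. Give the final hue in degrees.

110°

triadic ↓ −120°: 357 − 120 = 237°
square ↑ +90°: 237 + 90 = 327°
split-comp 37° ↓ +143°: 327 + 143 = 470 → 470 − 360 = 110°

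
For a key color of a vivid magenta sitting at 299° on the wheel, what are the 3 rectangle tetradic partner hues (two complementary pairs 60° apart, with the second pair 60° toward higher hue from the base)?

359°, 119°, and 179°

A rectangular tetradic uses two complementary pairs 60° apart: offsets 0°, 60°, 180°, 240°.
299 + 60 = 359°
299 + 180 = 479 → 479 − 360 = 119°
299 + 240 = 539 → 539 − 360 = 179°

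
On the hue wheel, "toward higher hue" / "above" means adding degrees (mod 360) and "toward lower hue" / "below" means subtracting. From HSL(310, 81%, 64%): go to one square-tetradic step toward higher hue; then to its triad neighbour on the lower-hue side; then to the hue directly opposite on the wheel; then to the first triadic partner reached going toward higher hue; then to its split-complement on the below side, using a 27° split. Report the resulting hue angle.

13°

+90° (square ↑): 310 + 90 = 400 → 400 − 360 = 40°
−120° (triadic ↓): 40 − 120 = -80 → -80 + 360 = 280°
+180° (complement): 280 + 180 = 460 → 460 − 360 = 100°
+120° (triadic ↑): 100 + 120 = 220°
+153° (split-comp 27° ↓): 220 + 153 = 373 → 373 − 360 = 13°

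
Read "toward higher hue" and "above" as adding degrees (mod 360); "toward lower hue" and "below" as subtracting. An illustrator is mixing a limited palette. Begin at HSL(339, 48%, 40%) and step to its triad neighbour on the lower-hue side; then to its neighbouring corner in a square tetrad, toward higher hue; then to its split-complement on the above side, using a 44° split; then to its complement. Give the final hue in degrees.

353°

−120° (triadic ↓): 339 − 120 = 219°
+90° (square ↑): 219 + 90 = 309°
+224° (split-comp 44° ↑): 309 + 224 = 533 → 533 − 360 = 173°
+180° (complement): 173 + 180 = 353°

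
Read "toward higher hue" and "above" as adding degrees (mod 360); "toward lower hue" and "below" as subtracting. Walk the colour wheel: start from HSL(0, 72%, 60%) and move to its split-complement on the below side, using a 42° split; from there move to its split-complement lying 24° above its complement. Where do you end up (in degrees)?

342°

+138° (split-comp 42° ↓): 0 + 138 = 138°
+204° (split-comp 24° ↑): 138 + 204 = 342°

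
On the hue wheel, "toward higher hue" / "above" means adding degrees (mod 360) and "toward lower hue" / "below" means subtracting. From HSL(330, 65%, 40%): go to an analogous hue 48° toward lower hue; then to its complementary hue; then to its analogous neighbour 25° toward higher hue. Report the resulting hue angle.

127°

330 − 48 = 282°   (analog 48° ↓)
282 + 180 = 462 → 462 − 360 = 102°   (complement)
102 + 25 = 127°   (analog 25° ↑)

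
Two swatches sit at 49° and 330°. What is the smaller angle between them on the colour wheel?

|49 − 330| = 281.
The shorter arc is 360 − 281 = 79°.

79°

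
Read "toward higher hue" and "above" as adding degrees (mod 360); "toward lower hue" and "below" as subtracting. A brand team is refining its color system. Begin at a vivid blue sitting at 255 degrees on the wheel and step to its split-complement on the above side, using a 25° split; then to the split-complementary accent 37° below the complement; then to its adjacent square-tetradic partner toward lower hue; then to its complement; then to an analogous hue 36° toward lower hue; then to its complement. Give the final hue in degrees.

117°

255 + 205 = 460 → 460 − 360 = 100°   (split-comp 25° ↑)
100 + 143 = 243°   (split-comp 37° ↓)
243 − 90 = 153°   (square ↓)
153 + 180 = 333°   (complement)
333 − 36 = 297°   (analog 36° ↓)
297 + 180 = 477 → 477 − 360 = 117°   (complement)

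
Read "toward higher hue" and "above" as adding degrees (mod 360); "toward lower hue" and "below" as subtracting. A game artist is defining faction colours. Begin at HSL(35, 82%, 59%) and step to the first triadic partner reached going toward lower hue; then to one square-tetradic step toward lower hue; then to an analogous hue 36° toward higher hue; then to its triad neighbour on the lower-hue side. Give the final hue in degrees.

triadic ↓ −120°: 35 − 120 = -85 → -85 + 360 = 275°
square ↓ −90°: 275 − 90 = 185°
analog 36° ↑ +36°: 185 + 36 = 221°
triadic ↓ −120°: 221 − 120 = 101°

101°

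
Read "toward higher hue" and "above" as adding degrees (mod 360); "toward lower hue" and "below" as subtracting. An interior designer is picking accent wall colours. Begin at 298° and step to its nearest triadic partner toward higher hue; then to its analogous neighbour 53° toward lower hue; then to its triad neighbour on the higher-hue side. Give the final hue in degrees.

298 + 120 = 418 → 418 − 360 = 58°   (triadic ↑)
58 − 53 = 5°   (analog 53° ↓)
5 + 120 = 125°   (triadic ↑)

125°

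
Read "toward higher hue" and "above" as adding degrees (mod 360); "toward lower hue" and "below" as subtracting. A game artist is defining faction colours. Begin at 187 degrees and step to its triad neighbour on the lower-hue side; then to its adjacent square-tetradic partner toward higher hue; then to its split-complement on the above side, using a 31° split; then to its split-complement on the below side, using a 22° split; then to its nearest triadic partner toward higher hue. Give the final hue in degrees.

286°

187 − 120 = 67°   (triadic ↓)
67 + 90 = 157°   (square ↑)
157 + 211 = 368 → 368 − 360 = 8°   (split-comp 31° ↑)
8 + 158 = 166°   (split-comp 22° ↓)
166 + 120 = 286°   (triadic ↑)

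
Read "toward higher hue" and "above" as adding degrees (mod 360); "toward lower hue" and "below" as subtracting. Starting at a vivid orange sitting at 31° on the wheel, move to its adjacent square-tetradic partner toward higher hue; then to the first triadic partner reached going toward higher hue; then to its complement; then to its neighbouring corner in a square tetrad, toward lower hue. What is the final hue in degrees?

331°

31 + 90 = 121°   (square ↑)
121 + 120 = 241°   (triadic ↑)
241 + 180 = 421 → 421 − 360 = 61°   (complement)
61 − 90 = -29 → -29 + 360 = 331°   (square ↓)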